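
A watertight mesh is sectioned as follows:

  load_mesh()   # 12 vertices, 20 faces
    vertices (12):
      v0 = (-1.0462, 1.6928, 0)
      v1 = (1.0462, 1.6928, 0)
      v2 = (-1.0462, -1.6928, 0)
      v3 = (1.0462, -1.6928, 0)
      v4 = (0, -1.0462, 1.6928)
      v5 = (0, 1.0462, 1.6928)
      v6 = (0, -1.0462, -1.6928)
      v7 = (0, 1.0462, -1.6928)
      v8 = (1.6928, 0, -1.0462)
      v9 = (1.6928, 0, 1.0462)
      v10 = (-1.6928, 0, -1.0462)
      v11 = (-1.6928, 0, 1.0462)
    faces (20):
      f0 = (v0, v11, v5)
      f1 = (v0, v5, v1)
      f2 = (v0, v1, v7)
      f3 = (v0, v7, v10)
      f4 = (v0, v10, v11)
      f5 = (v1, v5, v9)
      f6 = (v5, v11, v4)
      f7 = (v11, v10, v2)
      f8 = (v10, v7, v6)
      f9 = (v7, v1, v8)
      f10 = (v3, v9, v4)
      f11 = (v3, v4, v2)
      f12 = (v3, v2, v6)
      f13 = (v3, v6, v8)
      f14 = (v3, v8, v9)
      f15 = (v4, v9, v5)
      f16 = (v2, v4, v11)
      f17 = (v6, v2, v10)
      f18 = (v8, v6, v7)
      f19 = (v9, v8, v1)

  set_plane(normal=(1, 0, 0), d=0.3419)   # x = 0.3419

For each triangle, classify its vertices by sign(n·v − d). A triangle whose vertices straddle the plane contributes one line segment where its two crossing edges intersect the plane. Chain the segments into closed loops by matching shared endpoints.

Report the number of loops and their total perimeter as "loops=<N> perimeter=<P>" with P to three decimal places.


Straddling triangles (10 of 20):
  (v0,v5,v1) [--+] → (0.3419, 1.25751, 1.13959)–(0.3419, 1.6928, 0)  len=1.2199
  (v0,v1,v7) [-+-] → (0.3419, 1.6928, 0)–(0.3419, 1.25751, -1.13959)  len=1.2199
  (v1,v5,v9) [+-+] → (0.3419, 1.25751, 1.13959)–(0.3419, 0.834896, 1.5622)  len=0.5977
  (v7,v1,v8) [-++] → (0.3419, 1.25751, -1.13959)–(0.3419, 0.834896, -1.5622)  len=0.5977
  (v3,v9,v4) [++-] → (0.3419, -0.834896, 1.5622)–(0.3419, -1.25751, 1.13959)  len=0.5977
  (v3,v4,v2) [+--] → (0.3419, -1.25751, 1.13959)–(0.3419, -1.6928, 0)  len=1.2199
  (v3,v2,v6) [+--] → (0.3419, -1.6928, 0)–(0.3419, -1.25751, -1.13959)  len=1.2199
  (v3,v6,v8) [+-+] → (0.3419, -1.25751, -1.13959)–(0.3419, -0.834896, -1.5622)  len=0.5977
  (v4,v9,v5) [-+-] → (0.3419, -0.834896, 1.5622)–(0.3419, 0.834896, 1.5622)  len=1.6698
  (v8,v6,v7) [+--] → (0.3419, -0.834896, -1.5622)–(0.3419, 0.834896, -1.5622)  len=1.6698

Chained into 1 loop(s):
  loop 1: 10 segments, perimeter = 10.6098
Total perimeter = 10.610

loops=1 perimeter=10.610


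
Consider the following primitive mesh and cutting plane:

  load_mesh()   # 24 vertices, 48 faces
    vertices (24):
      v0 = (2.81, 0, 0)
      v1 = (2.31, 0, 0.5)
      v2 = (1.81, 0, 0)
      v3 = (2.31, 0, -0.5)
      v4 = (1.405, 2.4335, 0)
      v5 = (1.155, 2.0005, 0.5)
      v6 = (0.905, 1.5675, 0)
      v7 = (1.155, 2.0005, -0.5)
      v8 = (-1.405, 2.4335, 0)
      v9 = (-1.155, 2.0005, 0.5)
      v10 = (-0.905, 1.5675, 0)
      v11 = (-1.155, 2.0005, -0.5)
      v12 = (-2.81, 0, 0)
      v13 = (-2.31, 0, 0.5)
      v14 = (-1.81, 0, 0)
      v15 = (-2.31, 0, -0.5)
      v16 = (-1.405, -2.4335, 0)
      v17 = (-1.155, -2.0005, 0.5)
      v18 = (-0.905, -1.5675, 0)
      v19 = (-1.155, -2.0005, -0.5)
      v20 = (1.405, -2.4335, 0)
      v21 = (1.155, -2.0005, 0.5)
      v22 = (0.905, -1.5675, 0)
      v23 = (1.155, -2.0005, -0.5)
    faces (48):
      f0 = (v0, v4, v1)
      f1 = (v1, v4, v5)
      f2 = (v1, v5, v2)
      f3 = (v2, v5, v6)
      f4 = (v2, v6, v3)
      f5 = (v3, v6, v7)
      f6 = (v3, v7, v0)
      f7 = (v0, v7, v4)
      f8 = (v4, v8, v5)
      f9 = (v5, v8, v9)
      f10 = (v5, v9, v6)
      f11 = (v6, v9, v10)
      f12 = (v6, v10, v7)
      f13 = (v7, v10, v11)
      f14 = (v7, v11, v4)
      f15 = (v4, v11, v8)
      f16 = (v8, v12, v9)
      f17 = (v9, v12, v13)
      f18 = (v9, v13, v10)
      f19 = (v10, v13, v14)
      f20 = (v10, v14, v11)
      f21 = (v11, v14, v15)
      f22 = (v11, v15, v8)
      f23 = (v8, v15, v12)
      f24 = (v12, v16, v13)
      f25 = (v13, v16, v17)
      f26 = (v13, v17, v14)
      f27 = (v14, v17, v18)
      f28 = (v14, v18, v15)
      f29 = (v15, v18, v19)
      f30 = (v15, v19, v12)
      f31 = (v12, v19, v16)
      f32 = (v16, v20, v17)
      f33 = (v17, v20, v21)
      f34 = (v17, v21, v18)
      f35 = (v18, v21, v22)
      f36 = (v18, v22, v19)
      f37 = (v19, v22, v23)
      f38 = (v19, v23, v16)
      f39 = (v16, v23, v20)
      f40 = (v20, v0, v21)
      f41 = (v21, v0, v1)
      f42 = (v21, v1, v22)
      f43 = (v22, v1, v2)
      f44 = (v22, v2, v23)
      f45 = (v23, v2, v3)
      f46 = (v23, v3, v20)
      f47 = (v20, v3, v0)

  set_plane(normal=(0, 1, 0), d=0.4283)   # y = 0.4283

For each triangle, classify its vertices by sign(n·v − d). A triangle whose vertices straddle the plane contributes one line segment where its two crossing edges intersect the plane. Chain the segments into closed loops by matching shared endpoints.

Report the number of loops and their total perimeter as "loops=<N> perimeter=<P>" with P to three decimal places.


loops=2 perimeter=5.657

Straddling triangles (16 of 48):
  (v0,v4,v1) [-+-] → (2.56272, 0.4283, 0)–(2.15072, 0.4283, 0.411999)  len=0.5827
  (v1,v4,v5) [-++] → (2.15072, 0.4283, 0.411999)–(2.06272, 0.4283, 0.5)  len=0.1245
  (v1,v5,v2) [-+-] → (2.06272, 0.4283, 0.5)–(1.66977, 0.4283, 0.107048)  len=0.5557
  (v2,v5,v6) [-++] → (1.66977, 0.4283, 0.107048)–(1.56272, 0.4283, 0)  len=0.1514
  (v2,v6,v3) [-+-] → (1.56272, 0.4283, 0)–(1.9261, 0.4283, -0.363381)  len=0.5139
  (v3,v6,v7) [-++] → (1.9261, 0.4283, -0.363381)–(2.06272, 0.4283, -0.5)  len=0.1932
  (v3,v7,v0) [-+-] → (2.06272, 0.4283, -0.5)–(2.45567, 0.4283, -0.107048)  len=0.5557
  (v0,v7,v4) [-++] → (2.45567, 0.4283, -0.107048)–(2.56272, 0.4283, 0)  len=0.1514
  (v8,v12,v9) [+-+] → (-2.56272, 0.4283, 0)–(-2.45567, 0.4283, 0.107048)  len=0.1514
  (v9,v12,v13) [+--] → (-2.45567, 0.4283, 0.107048)–(-2.06272, 0.4283, 0.5)  len=0.5557
  (v9,v13,v10) [+-+] → (-2.06272, 0.4283, 0.5)–(-1.9261, 0.4283, 0.363381)  len=0.1932
  (v10,v13,v14) [+--] → (-1.9261, 0.4283, 0.363381)–(-1.56272, 0.4283, 0)  len=0.5139
  (v10,v14,v11) [+-+] → (-1.56272, 0.4283, 0)–(-1.66977, 0.4283, -0.107048)  len=0.1514
  (v11,v14,v15) [+--] → (-1.66977, 0.4283, -0.107048)–(-2.06272, 0.4283, -0.5)  len=0.5557
  (v11,v15,v8) [+-+] → (-2.06272, 0.4283, -0.5)–(-2.15072, 0.4283, -0.411999)  len=0.1245
  (v8,v15,v12) [+--] → (-2.15072, 0.4283, -0.411999)–(-2.56272, 0.4283, 0)  len=0.5827

Chained into 2 loop(s):
  loop 1: 8 segments, perimeter = 2.8284
  loop 2: 8 segments, perimeter = 2.8284
Total perimeter = 5.657


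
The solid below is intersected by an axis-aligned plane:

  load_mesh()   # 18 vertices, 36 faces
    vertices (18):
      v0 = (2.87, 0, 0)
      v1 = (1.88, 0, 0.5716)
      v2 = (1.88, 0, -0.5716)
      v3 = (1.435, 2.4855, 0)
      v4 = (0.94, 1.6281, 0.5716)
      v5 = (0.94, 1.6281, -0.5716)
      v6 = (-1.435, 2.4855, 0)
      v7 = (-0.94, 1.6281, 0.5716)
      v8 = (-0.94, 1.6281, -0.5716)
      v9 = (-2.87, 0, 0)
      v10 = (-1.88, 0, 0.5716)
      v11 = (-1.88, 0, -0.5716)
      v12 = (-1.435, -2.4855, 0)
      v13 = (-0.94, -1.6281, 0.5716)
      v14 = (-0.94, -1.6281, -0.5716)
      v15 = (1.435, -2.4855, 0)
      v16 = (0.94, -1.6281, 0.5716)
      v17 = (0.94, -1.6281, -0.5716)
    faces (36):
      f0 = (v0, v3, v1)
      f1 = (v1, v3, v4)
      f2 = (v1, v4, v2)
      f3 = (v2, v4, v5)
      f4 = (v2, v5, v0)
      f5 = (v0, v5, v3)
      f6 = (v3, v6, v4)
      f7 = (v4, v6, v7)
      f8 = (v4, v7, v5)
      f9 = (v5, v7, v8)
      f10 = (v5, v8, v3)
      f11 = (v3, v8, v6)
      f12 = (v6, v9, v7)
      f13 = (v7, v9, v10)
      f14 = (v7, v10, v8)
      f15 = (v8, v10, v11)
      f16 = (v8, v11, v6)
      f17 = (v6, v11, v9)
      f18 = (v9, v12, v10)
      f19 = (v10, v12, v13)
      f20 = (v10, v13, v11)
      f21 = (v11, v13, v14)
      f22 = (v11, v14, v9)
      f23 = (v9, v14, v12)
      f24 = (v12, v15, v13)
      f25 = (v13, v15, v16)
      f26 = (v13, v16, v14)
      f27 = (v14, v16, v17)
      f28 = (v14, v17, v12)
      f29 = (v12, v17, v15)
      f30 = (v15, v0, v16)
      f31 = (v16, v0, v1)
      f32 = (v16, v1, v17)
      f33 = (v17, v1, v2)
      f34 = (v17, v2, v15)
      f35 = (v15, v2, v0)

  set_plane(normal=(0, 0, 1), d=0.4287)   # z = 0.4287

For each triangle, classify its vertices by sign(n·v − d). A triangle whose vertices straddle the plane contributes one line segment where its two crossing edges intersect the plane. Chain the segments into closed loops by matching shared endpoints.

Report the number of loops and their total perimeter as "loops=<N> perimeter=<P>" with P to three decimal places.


Straddling triangles (24 of 36):
  (v0,v3,v1) [--+] → (1.76875, 0.621375, 0.4287)–(2.1275, 0, 0.4287)  len=0.7175
  (v1,v3,v4) [+-+] → (1.76875, 0.621375, 0.4287)–(1.06375, 1.84245, 0.4287)  len=1.4100
  (v1,v4,v2) [++-] → (1.0575, 1.42459, 0.4287)–(1.88, 0, 0.4287)  len=1.6450
  (v2,v4,v5) [-+-] → (1.0575, 1.42459, 0.4287)–(0.94, 1.6281, 0.4287)  len=0.2350
  (v3,v6,v4) [--+] → (0.34625, 1.84245, 0.4287)–(1.06375, 1.84245, 0.4287)  len=0.7175
  (v4,v6,v7) [+-+] → (0.34625, 1.84245, 0.4287)–(-1.06375, 1.84245, 0.4287)  len=1.4100
  (v4,v7,v5) [++-] → (-0.705, 1.6281, 0.4287)–(0.94, 1.6281, 0.4287)  len=1.6450
  (v5,v7,v8) [-+-] → (-0.705, 1.6281, 0.4287)–(-0.94, 1.6281, 0.4287)  len=0.2350
  (v6,v9,v7) [--+] → (-1.4225, 1.22108, 0.4287)–(-1.06375, 1.84245, 0.4287)  len=0.7175
  (v7,v9,v10) [+-+] → (-1.4225, 1.22108, 0.4287)–(-2.1275, 0, 0.4287)  len=1.4100
  (v7,v10,v8) [++-] → (-1.7625, 0.203512, 0.4287)–(-0.94, 1.6281, 0.4287)  len=1.6450
  (v8,v10,v11) [-+-] → (-1.7625, 0.203512, 0.4287)–(-1.88, 0, 0.4287)  len=0.2350
  (v9,v12,v10) [--+] → (-1.76875, -0.621375, 0.4287)–(-2.1275, 0, 0.4287)  len=0.7175
  (v10,v12,v13) [+-+] → (-1.76875, -0.621375, 0.4287)–(-1.06375, -1.84245, 0.4287)  len=1.4100
  (v10,v13,v11) [++-] → (-1.0575, -1.42459, 0.4287)–(-1.88, 0, 0.4287)  len=1.6450
  (v11,v13,v14) [-+-] → (-1.0575, -1.42459, 0.4287)–(-0.94, -1.6281, 0.4287)  len=0.2350
  (v12,v15,v13) [--+] → (-0.34625, -1.84245, 0.4287)–(-1.06375, -1.84245, 0.4287)  len=0.7175
  (v13,v15,v16) [+-+] → (-0.34625, -1.84245, 0.4287)–(1.06375, -1.84245, 0.4287)  len=1.4100
  (v13,v16,v14) [++-] → (0.705, -1.6281, 0.4287)–(-0.94, -1.6281, 0.4287)  len=1.6450
  (v14,v16,v17) [-+-] → (0.705, -1.6281, 0.4287)–(0.94, -1.6281, 0.4287)  len=0.2350
  (v15,v0,v16) [--+] → (1.4225, -1.22108, 0.4287)–(1.06375, -1.84245, 0.4287)  len=0.7175
  (v16,v0,v1) [+-+] → (1.4225, -1.22108, 0.4287)–(2.1275, 0, 0.4287)  len=1.4100
  (v16,v1,v17) [++-] → (1.7625, -0.203512, 0.4287)–(0.94, -1.6281, 0.4287)  len=1.6450
  (v17,v1,v2) [-+-] → (1.7625, -0.203512, 0.4287)–(1.88, 0, 0.4287)  len=0.2350

Chained into 2 loop(s):
  loop 1: 12 segments, perimeter = 12.7649
  loop 2: 12 segments, perimeter = 11.2799
Total perimeter = 24.045

loops=2 perimeter=24.045


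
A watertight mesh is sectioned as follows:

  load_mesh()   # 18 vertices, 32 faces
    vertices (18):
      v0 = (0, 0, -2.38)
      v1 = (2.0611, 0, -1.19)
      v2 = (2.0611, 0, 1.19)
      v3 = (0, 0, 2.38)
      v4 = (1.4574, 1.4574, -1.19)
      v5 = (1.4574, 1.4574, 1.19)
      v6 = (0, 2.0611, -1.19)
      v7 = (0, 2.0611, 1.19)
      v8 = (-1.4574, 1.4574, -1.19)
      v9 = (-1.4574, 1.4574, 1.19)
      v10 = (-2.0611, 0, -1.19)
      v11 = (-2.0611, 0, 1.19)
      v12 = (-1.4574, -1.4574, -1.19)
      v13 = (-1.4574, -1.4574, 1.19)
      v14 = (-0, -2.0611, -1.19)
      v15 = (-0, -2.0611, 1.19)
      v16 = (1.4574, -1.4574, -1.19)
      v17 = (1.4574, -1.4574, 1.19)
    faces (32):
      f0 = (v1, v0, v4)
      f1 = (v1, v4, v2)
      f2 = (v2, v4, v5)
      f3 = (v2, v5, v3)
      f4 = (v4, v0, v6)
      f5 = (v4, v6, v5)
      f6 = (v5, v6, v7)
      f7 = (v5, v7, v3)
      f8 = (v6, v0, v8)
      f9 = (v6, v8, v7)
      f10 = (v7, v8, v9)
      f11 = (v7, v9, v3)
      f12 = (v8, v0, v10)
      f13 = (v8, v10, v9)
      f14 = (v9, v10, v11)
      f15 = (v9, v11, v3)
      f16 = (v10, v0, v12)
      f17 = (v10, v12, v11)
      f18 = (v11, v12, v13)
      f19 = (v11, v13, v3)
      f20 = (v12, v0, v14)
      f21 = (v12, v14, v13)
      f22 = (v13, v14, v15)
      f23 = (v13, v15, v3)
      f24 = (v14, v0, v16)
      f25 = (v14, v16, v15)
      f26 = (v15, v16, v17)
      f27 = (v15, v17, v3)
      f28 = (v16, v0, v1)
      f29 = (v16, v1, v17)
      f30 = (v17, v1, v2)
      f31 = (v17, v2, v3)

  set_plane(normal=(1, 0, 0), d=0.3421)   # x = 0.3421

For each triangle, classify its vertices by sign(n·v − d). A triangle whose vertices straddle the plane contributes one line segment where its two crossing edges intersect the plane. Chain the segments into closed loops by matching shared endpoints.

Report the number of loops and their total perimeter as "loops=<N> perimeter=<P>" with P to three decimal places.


loops=1 perimeter=13.452

Straddling triangles (12 of 32):
  (v1,v0,v4) [+-+] → (0.3421, 0, -2.18248)–(0.3421, 0.3421, -2.10067)  len=0.3517
  (v2,v5,v3) [++-] → (0.3421, 0.3421, 2.10067)–(0.3421, 0, 2.18248)  len=0.3517
  (v4,v0,v6) [+--] → (0.3421, 0.3421, -2.10067)–(0.3421, 1.91939, -1.19)  len=1.8213
  (v4,v6,v5) [+-+] → (0.3421, 1.91939, -1.19)–(0.3421, 1.91939, -0.631335)  len=0.5587
  (v5,v6,v7) [+--] → (0.3421, 1.91939, -0.631335)–(0.3421, 1.91939, 1.19)  len=1.8213
  (v5,v7,v3) [+--] → (0.3421, 1.91939, 1.19)–(0.3421, 0.3421, 2.10067)  len=1.8213
  (v14,v0,v16) [--+] → (0.3421, -0.3421, -2.10067)–(0.3421, -1.91939, -1.19)  len=1.8213
  (v14,v16,v15) [-+-] → (0.3421, -1.91939, -1.19)–(0.3421, -1.91939, 0.631335)  len=1.8213
  (v15,v16,v17) [-++] → (0.3421, -1.91939, 0.631335)–(0.3421, -1.91939, 1.19)  len=0.5587
  (v15,v17,v3) [-+-] → (0.3421, -1.91939, 1.19)–(0.3421, -0.3421, 2.10067)  len=1.8213
  (v16,v0,v1) [+-+] → (0.3421, -0.3421, -2.10067)–(0.3421, 0, -2.18248)  len=0.3517
  (v17,v2,v3) [++-] → (0.3421, 0, 2.18248)–(0.3421, -0.3421, 2.10067)  len=0.3517

Chained into 1 loop(s):
  loop 1: 12 segments, perimeter = 13.4522
Total perimeter = 13.452


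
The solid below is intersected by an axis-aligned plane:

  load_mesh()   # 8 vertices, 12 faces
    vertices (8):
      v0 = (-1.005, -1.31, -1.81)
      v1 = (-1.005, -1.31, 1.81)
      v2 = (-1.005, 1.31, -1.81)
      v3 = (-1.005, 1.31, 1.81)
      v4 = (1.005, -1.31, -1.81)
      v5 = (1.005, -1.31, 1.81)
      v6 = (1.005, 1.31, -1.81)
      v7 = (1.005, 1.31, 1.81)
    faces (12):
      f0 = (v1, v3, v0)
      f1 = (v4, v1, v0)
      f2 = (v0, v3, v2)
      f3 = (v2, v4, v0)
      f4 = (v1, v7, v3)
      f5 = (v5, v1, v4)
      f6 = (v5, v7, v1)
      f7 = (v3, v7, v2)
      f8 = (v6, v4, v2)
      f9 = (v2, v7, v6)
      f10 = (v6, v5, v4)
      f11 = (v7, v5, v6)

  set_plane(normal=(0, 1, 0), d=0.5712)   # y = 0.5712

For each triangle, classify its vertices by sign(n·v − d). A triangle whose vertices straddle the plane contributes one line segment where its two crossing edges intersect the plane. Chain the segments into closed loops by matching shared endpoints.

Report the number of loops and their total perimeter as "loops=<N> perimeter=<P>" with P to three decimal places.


loops=1 perimeter=11.260

Straddling triangles (8 of 12):
  (v1,v3,v0) [-+-] → (-1.005, 0.5712, 1.81)–(-1.005, 0.5712, 0.789215)  len=1.0208
  (v0,v3,v2) [-++] → (-1.005, 0.5712, 0.789215)–(-1.005, 0.5712, -1.81)  len=2.5992
  (v2,v4,v0) [+--] → (-0.438211, 0.5712, -1.81)–(-1.005, 0.5712, -1.81)  len=0.5668
  (v1,v7,v3) [-++] → (0.438211, 0.5712, 1.81)–(-1.005, 0.5712, 1.81)  len=1.4432
  (v5,v7,v1) [-+-] → (1.005, 0.5712, 1.81)–(0.438211, 0.5712, 1.81)  len=0.5668
  (v6,v4,v2) [+-+] → (1.005, 0.5712, -1.81)–(-0.438211, 0.5712, -1.81)  len=1.4432
  (v6,v5,v4) [+--] → (1.005, 0.5712, -0.789215)–(1.005, 0.5712, -1.81)  len=1.0208
  (v7,v5,v6) [+-+] → (1.005, 0.5712, 1.81)–(1.005, 0.5712, -0.789215)  len=2.5992

Chained into 1 loop(s):
  loop 1: 8 segments, perimeter = 11.2600
Total perimeter = 11.260


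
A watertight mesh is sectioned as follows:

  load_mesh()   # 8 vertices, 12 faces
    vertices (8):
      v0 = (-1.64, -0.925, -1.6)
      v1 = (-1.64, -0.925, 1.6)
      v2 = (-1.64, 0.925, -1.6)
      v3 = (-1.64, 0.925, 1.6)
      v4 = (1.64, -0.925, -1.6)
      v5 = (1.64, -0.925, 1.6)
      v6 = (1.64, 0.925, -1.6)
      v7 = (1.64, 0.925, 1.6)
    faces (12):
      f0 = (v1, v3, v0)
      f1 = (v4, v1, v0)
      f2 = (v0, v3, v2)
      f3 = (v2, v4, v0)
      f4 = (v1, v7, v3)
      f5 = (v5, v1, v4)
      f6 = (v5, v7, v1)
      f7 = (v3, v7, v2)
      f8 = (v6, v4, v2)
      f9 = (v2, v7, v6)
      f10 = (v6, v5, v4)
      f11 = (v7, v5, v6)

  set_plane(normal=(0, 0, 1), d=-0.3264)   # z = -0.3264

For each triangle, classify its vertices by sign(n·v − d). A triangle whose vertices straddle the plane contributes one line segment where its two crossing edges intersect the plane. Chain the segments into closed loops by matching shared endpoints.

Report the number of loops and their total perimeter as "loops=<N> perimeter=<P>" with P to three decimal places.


Straddling triangles (8 of 12):
  (v1,v3,v0) [++-] → (-1.64, -0.1887, -0.3264)–(-1.64, -0.925, -0.3264)  len=0.7363
  (v4,v1,v0) [-+-] → (0.33456, -0.925, -0.3264)–(-1.64, -0.925, -0.3264)  len=1.9746
  (v0,v3,v2) [-+-] → (-1.64, -0.1887, -0.3264)–(-1.64, 0.925, -0.3264)  len=1.1137
  (v5,v1,v4) [++-] → (0.33456, -0.925, -0.3264)–(1.64, -0.925, -0.3264)  len=1.3054
  (v3,v7,v2) [++-] → (-0.33456, 0.925, -0.3264)–(-1.64, 0.925, -0.3264)  len=1.3054
  (v2,v7,v6) [-+-] → (-0.33456, 0.925, -0.3264)–(1.64, 0.925, -0.3264)  len=1.9746
  (v6,v5,v4) [-+-] → (1.64, 0.1887, -0.3264)–(1.64, -0.925, -0.3264)  len=1.1137
  (v7,v5,v6) [++-] → (1.64, 0.1887, -0.3264)–(1.64, 0.925, -0.3264)  len=0.7363

Chained into 1 loop(s):
  loop 1: 8 segments, perimeter = 10.2600
Total perimeter = 10.260

loops=1 perimeter=10.260


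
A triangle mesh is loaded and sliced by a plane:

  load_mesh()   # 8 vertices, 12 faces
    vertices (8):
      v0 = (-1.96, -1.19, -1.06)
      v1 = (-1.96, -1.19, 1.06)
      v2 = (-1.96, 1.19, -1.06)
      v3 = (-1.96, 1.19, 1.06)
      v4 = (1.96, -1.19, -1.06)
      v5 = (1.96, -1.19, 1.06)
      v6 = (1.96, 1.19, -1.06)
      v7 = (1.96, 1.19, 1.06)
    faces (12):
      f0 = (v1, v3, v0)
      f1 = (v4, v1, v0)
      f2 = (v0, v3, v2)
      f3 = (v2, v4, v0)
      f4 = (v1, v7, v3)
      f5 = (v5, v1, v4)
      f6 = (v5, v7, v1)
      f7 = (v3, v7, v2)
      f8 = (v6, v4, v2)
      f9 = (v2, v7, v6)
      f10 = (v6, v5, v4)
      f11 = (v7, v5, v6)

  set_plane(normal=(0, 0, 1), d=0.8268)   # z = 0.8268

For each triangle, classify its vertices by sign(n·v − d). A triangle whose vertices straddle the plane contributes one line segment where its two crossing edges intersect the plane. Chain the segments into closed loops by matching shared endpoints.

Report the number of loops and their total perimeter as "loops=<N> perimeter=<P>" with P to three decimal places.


loops=1 perimeter=12.600

Straddling triangles (8 of 12):
  (v1,v3,v0) [++-] → (-1.96, 0.9282, 0.8268)–(-1.96, -1.19, 0.8268)  len=2.1182
  (v4,v1,v0) [-+-] → (-1.5288, -1.19, 0.8268)–(-1.96, -1.19, 0.8268)  len=0.4312
  (v0,v3,v2) [-+-] → (-1.96, 0.9282, 0.8268)–(-1.96, 1.19, 0.8268)  len=0.2618
  (v5,v1,v4) [++-] → (-1.5288, -1.19, 0.8268)–(1.96, -1.19, 0.8268)  len=3.4888
  (v3,v7,v2) [++-] → (1.5288, 1.19, 0.8268)–(-1.96, 1.19, 0.8268)  len=3.4888
  (v2,v7,v6) [-+-] → (1.5288, 1.19, 0.8268)–(1.96, 1.19, 0.8268)  len=0.4312
  (v6,v5,v4) [-+-] → (1.96, -0.9282, 0.8268)–(1.96, -1.19, 0.8268)  len=0.2618
  (v7,v5,v6) [++-] → (1.96, -0.9282, 0.8268)–(1.96, 1.19, 0.8268)  len=2.1182

Chained into 1 loop(s):
  loop 1: 8 segments, perimeter = 12.6000
Total perimeter = 12.600


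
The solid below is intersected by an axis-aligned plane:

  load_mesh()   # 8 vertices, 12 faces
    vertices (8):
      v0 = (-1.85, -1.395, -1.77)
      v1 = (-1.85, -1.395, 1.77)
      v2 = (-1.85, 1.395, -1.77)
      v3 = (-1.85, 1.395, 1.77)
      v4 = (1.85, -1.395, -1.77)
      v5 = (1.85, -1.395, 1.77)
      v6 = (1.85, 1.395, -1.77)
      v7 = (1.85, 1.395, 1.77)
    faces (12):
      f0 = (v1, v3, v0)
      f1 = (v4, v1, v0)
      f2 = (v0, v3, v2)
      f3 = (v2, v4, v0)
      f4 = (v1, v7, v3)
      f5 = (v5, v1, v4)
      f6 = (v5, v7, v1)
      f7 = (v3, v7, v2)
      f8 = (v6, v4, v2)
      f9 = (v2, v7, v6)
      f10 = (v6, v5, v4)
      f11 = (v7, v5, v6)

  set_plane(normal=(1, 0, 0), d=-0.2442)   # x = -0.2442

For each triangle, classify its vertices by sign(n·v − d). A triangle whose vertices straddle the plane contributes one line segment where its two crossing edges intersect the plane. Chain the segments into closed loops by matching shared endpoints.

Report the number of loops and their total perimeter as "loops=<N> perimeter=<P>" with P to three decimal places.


Straddling triangles (8 of 12):
  (v4,v1,v0) [+--] → (-0.2442, -1.395, 0.23364)–(-0.2442, -1.395, -1.77)  len=2.0036
  (v2,v4,v0) [-+-] → (-0.2442, 0.18414, -1.77)–(-0.2442, -1.395, -1.77)  len=1.5791
  (v1,v7,v3) [-+-] → (-0.2442, -0.18414, 1.77)–(-0.2442, 1.395, 1.77)  len=1.5791
  (v5,v1,v4) [+-+] → (-0.2442, -1.395, 1.77)–(-0.2442, -1.395, 0.23364)  len=1.5364
  (v5,v7,v1) [++-] → (-0.2442, -0.18414, 1.77)–(-0.2442, -1.395, 1.77)  len=1.2109
  (v3,v7,v2) [-+-] → (-0.2442, 1.395, 1.77)–(-0.2442, 1.395, -0.23364)  len=2.0036
  (v6,v4,v2) [++-] → (-0.2442, 0.18414, -1.77)–(-0.2442, 1.395, -1.77)  len=1.2109
  (v2,v7,v6) [-++] → (-0.2442, 1.395, -0.23364)–(-0.2442, 1.395, -1.77)  len=1.5364

Chained into 1 loop(s):
  loop 1: 8 segments, perimeter = 12.6600
Total perimeter = 12.660

loops=1 perimeter=12.660


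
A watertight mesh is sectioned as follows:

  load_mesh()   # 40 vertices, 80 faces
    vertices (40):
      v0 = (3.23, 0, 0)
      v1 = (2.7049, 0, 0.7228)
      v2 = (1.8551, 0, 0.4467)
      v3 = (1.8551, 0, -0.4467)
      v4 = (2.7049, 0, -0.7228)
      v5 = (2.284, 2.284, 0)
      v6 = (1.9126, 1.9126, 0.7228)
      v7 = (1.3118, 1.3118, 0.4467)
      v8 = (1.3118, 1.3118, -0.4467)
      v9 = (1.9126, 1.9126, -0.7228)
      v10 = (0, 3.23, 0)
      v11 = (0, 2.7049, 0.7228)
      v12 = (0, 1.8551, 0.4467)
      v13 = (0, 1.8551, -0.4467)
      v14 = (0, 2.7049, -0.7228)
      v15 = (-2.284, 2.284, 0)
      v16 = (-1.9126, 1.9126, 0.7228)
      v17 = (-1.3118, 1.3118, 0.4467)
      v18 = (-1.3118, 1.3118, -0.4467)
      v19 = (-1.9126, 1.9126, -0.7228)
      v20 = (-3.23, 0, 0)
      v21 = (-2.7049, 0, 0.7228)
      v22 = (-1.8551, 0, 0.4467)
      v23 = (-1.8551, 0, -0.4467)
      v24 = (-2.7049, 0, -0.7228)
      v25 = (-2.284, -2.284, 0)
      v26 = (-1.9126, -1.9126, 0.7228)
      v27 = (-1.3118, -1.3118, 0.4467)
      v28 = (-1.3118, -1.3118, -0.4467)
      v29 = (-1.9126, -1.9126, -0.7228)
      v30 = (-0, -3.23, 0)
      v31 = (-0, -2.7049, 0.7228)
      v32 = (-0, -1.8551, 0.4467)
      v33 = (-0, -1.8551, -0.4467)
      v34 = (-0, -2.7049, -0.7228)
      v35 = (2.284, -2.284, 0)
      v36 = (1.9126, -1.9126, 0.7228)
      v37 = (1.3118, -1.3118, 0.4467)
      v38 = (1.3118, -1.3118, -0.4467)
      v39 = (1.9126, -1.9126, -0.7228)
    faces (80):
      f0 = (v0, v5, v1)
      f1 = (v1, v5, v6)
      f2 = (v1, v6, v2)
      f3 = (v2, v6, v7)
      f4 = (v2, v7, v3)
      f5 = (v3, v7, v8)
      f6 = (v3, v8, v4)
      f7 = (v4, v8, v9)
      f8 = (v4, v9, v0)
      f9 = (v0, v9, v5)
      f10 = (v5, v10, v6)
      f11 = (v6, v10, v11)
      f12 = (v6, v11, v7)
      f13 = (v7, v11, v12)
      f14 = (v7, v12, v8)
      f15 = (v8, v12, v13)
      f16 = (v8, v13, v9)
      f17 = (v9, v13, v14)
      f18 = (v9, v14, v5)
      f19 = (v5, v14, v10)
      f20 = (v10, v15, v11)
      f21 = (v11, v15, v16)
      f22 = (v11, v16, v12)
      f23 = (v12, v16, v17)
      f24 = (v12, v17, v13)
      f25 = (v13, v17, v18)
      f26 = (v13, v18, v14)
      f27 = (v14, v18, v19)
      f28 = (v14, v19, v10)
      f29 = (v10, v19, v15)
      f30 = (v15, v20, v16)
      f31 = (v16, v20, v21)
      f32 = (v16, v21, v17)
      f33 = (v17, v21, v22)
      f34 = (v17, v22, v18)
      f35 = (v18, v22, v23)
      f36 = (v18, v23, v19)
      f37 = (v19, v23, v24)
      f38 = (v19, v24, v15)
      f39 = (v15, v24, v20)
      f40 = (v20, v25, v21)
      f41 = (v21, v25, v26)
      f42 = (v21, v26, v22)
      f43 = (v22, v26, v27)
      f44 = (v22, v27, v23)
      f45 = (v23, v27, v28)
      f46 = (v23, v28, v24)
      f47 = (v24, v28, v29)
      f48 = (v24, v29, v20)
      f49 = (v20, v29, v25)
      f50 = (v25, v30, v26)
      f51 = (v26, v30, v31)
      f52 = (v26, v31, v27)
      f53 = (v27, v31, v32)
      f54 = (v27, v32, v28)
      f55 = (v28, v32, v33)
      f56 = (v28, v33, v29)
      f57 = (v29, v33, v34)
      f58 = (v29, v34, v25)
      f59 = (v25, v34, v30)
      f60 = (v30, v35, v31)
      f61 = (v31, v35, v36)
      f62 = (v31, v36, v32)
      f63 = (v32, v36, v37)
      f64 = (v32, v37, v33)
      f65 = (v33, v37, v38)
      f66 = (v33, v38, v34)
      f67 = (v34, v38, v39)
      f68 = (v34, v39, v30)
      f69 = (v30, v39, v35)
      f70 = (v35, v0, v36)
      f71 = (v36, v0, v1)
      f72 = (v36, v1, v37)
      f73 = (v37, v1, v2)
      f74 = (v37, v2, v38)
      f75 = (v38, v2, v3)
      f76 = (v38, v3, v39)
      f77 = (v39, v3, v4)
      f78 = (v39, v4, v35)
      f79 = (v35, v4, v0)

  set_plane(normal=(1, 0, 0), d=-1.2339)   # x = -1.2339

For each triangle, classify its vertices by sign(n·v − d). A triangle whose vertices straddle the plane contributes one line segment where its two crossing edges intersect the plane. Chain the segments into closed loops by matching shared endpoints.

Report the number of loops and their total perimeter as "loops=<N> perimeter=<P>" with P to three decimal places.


Straddling triangles (20 of 80):
  (v10,v15,v11) [+-+] → (-1.2339, 2.71894, 0)–(-1.2339, 2.47751, 0.332317)  len=0.4108
  (v11,v15,v16) [+--] → (-1.2339, 2.47751, 0.332317)–(-1.2339, 2.19375, 0.7228)  len=0.4827
  (v11,v16,v12) [+-+] → (-1.2339, 2.19375, 0.7228)–(-1.2339, 1.8922, 0.624824)  len=0.3171
  (v12,v16,v17) [+--] → (-1.2339, 1.8922, 0.624824)–(-1.2339, 1.34406, 0.4467)  len=0.5763
  (v12,v17,v13) [+-+] → (-1.2339, 1.34406, 0.4467)–(-1.2339, 1.34406, 0.393646)  len=0.0531
  (v13,v17,v18) [+--] → (-1.2339, 1.34406, 0.393646)–(-1.2339, 1.34406, -0.4467)  len=0.8403
  (v13,v18,v14) [+-+] → (-1.2339, 1.34406, -0.4467)–(-1.2339, 1.39453, -0.463096)  len=0.0531
  (v14,v18,v19) [+--] → (-1.2339, 1.39453, -0.463096)–(-1.2339, 2.19375, -0.7228)  len=0.8404
  (v14,v19,v10) [+-+] → (-1.2339, 2.19375, -0.7228)–(-1.2339, 2.38009, -0.466309)  len=0.3170
  (v10,v19,v15) [+--] → (-1.2339, 2.38009, -0.466309)–(-1.2339, 2.71894, 0)  len=0.5764
  (v25,v30,v26) [-+-] → (-1.2339, -2.71894, 0)–(-1.2339, -2.38009, 0.466309)  len=0.5764
  (v26,v30,v31) [-++] → (-1.2339, -2.38009, 0.466309)–(-1.2339, -2.19375, 0.7228)  len=0.3170
  (v26,v31,v27) [-+-] → (-1.2339, -2.19375, 0.7228)–(-1.2339, -1.39453, 0.463096)  len=0.8404
  (v27,v31,v32) [-++] → (-1.2339, -1.39453, 0.463096)–(-1.2339, -1.34406, 0.4467)  len=0.0531
  (v27,v32,v28) [-+-] → (-1.2339, -1.34406, 0.4467)–(-1.2339, -1.34406, -0.393646)  len=0.8403
  (v28,v32,v33) [-++] → (-1.2339, -1.34406, -0.393646)–(-1.2339, -1.34406, -0.4467)  len=0.0531
  (v28,v33,v29) [-+-] → (-1.2339, -1.34406, -0.4467)–(-1.2339, -1.8922, -0.624824)  len=0.5763
  (v29,v33,v34) [-++] → (-1.2339, -1.8922, -0.624824)–(-1.2339, -2.19375, -0.7228)  len=0.3171
  (v29,v34,v25) [-+-] → (-1.2339, -2.19375, -0.7228)–(-1.2339, -2.47751, -0.332317)  len=0.4827
  (v25,v34,v30) [-++] → (-1.2339, -2.47751, -0.332317)–(-1.2339, -2.71894, 0)  len=0.4108

Chained into 2 loop(s):
  loop 1: 10 segments, perimeter = 4.4672
  loop 2: 10 segments, perimeter = 4.4672
Total perimeter = 8.934

loops=2 perimeter=8.934


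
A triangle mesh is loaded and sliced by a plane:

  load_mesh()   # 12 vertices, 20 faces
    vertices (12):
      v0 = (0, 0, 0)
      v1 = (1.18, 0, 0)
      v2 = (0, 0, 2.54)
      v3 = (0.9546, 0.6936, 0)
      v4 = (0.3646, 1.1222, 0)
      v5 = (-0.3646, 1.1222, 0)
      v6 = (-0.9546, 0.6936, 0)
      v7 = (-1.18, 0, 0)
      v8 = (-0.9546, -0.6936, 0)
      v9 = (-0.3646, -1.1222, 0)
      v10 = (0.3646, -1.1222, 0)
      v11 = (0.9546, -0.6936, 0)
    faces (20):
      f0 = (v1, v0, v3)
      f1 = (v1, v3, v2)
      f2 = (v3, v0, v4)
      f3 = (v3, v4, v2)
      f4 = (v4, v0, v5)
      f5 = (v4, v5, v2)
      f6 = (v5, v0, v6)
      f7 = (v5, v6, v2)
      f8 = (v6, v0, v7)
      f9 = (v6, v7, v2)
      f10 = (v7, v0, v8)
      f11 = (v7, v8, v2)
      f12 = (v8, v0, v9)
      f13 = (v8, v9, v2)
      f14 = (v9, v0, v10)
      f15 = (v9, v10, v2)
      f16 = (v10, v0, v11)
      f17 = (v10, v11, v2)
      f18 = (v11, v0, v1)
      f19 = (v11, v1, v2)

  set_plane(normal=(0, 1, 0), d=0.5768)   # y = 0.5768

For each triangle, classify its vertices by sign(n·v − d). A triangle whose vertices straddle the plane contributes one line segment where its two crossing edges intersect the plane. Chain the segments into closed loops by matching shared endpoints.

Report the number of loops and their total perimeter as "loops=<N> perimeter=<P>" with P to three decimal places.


Straddling triangles (10 of 20):
  (v1,v0,v3) [--+] → (0.793848, 0.5768, 0)–(0.992557, 0.5768, 0)  len=0.1987
  (v1,v3,v2) [-+-] → (0.992557, 0.5768, 0)–(0.793848, 0.5768, 0.427728)  len=0.4716
  (v3,v0,v4) [+-+] → (0.793848, 0.5768, 0)–(0.187401, 0.5768, 0)  len=0.6064
  (v3,v4,v2) [++-] → (0.187401, 0.5768, 1.23446)–(0.793848, 0.5768, 0.427728)  len=1.0093
  (v4,v0,v5) [+-+] → (0.187401, 0.5768, 0)–(-0.187401, 0.5768, 0)  len=0.3748
  (v4,v5,v2) [++-] → (-0.187401, 0.5768, 1.23446)–(0.187401, 0.5768, 1.23446)  len=0.3748
  (v5,v0,v6) [+-+] → (-0.187401, 0.5768, 0)–(-0.793848, 0.5768, 0)  len=0.6064
  (v5,v6,v2) [++-] → (-0.793848, 0.5768, 0.427728)–(-0.187401, 0.5768, 1.23446)  len=1.0093
  (v6,v0,v7) [+--] → (-0.793848, 0.5768, 0)–(-0.992557, 0.5768, 0)  len=0.1987
  (v6,v7,v2) [+--] → (-0.992557, 0.5768, 0)–(-0.793848, 0.5768, 0.427728)  len=0.4716

Chained into 1 loop(s):
  loop 1: 10 segments, perimeter = 5.3217
Total perimeter = 5.322

loops=1 perimeter=5.322


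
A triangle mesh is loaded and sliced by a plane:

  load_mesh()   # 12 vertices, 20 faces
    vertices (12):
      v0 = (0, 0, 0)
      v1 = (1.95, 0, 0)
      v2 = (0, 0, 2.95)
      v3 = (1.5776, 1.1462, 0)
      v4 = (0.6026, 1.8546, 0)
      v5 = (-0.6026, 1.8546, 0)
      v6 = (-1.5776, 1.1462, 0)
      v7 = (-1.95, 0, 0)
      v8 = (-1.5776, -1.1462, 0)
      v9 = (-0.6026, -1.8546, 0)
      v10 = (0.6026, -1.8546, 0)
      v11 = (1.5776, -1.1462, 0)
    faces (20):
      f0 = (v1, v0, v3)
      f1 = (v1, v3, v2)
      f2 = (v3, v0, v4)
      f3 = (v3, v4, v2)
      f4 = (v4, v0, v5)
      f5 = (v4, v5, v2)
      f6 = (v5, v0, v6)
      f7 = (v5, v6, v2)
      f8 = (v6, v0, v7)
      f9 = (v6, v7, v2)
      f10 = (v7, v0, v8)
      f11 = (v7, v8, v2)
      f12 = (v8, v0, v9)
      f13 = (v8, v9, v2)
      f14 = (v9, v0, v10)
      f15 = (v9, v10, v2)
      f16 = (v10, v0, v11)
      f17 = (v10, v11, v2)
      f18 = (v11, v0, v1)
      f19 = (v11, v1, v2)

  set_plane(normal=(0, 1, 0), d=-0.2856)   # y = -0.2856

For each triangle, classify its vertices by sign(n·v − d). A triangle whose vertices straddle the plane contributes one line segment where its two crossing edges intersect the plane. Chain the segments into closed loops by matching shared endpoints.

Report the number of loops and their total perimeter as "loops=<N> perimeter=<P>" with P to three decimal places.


loops=1 perimeter=10.032

Straddling triangles (10 of 20):
  (v7,v0,v8) [++-] → (-0.393092, -0.2856, 0)–(-1.85721, -0.2856, 0)  len=1.4641
  (v7,v8,v2) [+-+] → (-1.85721, -0.2856, 0)–(-0.393092, -0.2856, 2.21495)  len=2.6551
  (v8,v0,v9) [-+-] → (-0.393092, -0.2856, 0)–(-0.0927977, -0.2856, 0)  len=0.3003
  (v8,v9,v2) [--+] → (-0.0927977, -0.2856, 2.49571)–(-0.393092, -0.2856, 2.21495)  len=0.4111
  (v9,v0,v10) [-+-] → (-0.0927977, -0.2856, 0)–(0.0927977, -0.2856, 0)  len=0.1856
  (v9,v10,v2) [--+] → (0.0927977, -0.2856, 2.49571)–(-0.0927977, -0.2856, 2.49571)  len=0.1856
  (v10,v0,v11) [-+-] → (0.0927977, -0.2856, 0)–(0.393092, -0.2856, 0)  len=0.3003
  (v10,v11,v2) [--+] → (0.393092, -0.2856, 2.21495)–(0.0927977, -0.2856, 2.49571)  len=0.4111
  (v11,v0,v1) [-++] → (0.393092, -0.2856, 0)–(1.85721, -0.2856, 0)  len=1.4641
  (v11,v1,v2) [-++] → (1.85721, -0.2856, 0)–(0.393092, -0.2856, 2.21495)  len=2.6551

Chained into 1 loop(s):
  loop 1: 10 segments, perimeter = 10.0324
Total perimeter = 10.032


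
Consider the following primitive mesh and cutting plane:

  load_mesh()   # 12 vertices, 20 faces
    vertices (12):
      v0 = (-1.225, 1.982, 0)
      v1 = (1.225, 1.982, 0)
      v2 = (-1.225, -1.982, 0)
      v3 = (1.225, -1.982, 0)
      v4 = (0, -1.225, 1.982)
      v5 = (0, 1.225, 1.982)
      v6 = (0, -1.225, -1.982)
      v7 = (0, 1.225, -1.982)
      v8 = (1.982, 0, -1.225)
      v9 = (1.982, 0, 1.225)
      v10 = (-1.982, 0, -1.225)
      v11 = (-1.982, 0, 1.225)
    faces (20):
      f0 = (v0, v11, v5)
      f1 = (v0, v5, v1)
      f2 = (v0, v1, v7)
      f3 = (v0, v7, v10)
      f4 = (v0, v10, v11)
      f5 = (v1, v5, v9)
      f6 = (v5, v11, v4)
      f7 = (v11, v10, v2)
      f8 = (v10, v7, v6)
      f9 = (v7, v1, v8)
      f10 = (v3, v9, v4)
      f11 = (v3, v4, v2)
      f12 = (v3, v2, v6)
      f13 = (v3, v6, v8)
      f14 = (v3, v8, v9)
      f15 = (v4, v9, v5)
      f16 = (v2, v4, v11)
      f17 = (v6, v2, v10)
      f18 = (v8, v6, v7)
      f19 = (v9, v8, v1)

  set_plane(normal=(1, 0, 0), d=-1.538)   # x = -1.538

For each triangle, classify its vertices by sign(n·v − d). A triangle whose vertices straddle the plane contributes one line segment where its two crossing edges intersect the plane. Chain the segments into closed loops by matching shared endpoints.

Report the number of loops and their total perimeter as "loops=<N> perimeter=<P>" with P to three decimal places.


Straddling triangles (8 of 20):
  (v0,v11,v5) [+-+] → (-1.538, 1.16249, 0.506506)–(-1.538, 0.27442, 1.39458)  len=1.2559
  (v0,v7,v10) [++-] → (-1.538, 0.27442, -1.39458)–(-1.538, 1.16249, -0.506506)  len=1.2559
  (v0,v10,v11) [+--] → (-1.538, 1.16249, -0.506506)–(-1.538, 1.16249, 0.506506)  len=1.0130
  (v5,v11,v4) [+-+] → (-1.538, 0.27442, 1.39458)–(-1.538, -0.27442, 1.39458)  len=0.5488
  (v11,v10,v2) [--+] → (-1.538, -1.16249, -0.506506)–(-1.538, -1.16249, 0.506506)  len=1.0130
  (v10,v7,v6) [-++] → (-1.538, 0.27442, -1.39458)–(-1.538, -0.27442, -1.39458)  len=0.5488
  (v2,v4,v11) [++-] → (-1.538, -0.27442, 1.39458)–(-1.538, -1.16249, 0.506506)  len=1.2559
  (v6,v2,v10) [++-] → (-1.538, -1.16249, -0.506506)–(-1.538, -0.27442, -1.39458)  len=1.2559

Chained into 1 loop(s):
  loop 1: 8 segments, perimeter = 8.1474
Total perimeter = 8.147

loops=1 perimeter=8.147


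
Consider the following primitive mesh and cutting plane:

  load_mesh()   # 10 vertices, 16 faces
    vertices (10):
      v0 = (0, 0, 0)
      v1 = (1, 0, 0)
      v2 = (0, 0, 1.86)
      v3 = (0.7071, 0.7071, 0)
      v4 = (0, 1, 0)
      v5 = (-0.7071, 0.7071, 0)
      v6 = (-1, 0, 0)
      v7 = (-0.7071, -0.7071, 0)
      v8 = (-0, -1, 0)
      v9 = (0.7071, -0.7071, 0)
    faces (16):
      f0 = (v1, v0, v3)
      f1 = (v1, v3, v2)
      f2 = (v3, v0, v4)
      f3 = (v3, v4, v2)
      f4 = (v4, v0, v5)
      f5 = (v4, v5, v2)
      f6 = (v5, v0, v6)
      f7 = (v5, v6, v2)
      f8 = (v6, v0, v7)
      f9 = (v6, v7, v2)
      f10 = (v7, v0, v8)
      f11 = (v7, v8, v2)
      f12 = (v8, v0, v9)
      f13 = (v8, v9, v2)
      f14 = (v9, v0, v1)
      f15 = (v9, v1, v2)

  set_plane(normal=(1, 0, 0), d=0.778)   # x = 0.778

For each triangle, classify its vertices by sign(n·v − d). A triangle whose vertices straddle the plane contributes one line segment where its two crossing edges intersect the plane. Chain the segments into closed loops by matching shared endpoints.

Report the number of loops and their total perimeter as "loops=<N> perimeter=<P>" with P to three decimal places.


Straddling triangles (4 of 16):
  (v1,v0,v3) [+--] → (0.778, 0, 0)–(0.778, 0.535938, 0)  len=0.5359
  (v1,v3,v2) [+--] → (0.778, 0.535938, 0)–(0.778, 0, 0.41292)  len=0.6766
  (v9,v0,v1) [--+] → (0.778, 0, 0)–(0.778, -0.535938, 0)  len=0.5359
  (v9,v1,v2) [-+-] → (0.778, -0.535938, 0)–(0.778, 0, 0.41292)  len=0.6766

Chained into 1 loop(s):
  loop 1: 4 segments, perimeter = 2.4250
Total perimeter = 2.425

loops=1 perimeter=2.425


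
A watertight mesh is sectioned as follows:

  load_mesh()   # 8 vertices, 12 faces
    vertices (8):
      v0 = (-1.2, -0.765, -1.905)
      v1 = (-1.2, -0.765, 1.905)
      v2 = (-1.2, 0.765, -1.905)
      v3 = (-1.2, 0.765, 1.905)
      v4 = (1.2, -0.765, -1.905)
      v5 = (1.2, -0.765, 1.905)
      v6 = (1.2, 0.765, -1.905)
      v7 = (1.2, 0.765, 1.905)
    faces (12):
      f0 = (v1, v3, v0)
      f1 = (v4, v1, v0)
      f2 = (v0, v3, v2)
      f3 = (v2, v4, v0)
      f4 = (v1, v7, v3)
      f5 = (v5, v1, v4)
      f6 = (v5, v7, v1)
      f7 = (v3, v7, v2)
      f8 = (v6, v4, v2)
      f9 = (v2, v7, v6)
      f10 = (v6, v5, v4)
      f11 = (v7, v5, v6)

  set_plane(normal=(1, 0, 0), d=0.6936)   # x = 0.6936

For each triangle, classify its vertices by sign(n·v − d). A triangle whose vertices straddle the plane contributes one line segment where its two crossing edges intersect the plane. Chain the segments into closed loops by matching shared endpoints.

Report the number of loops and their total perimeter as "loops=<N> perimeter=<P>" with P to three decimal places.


loops=1 perimeter=10.680

Straddling triangles (8 of 12):
  (v4,v1,v0) [+--] → (0.6936, -0.765, -1.10109)–(0.6936, -0.765, -1.905)  len=0.8039
  (v2,v4,v0) [-+-] → (0.6936, -0.44217, -1.905)–(0.6936, -0.765, -1.905)  len=0.3228
  (v1,v7,v3) [-+-] → (0.6936, 0.44217, 1.905)–(0.6936, 0.765, 1.905)  len=0.3228
  (v5,v1,v4) [+-+] → (0.6936, -0.765, 1.905)–(0.6936, -0.765, -1.10109)  len=3.0061
  (v5,v7,v1) [++-] → (0.6936, 0.44217, 1.905)–(0.6936, -0.765, 1.905)  len=1.2072
  (v3,v7,v2) [-+-] → (0.6936, 0.765, 1.905)–(0.6936, 0.765, 1.10109)  len=0.8039
  (v6,v4,v2) [++-] → (0.6936, -0.44217, -1.905)–(0.6936, 0.765, -1.905)  len=1.2072
  (v2,v7,v6) [-++] → (0.6936, 0.765, 1.10109)–(0.6936, 0.765, -1.905)  len=3.0061

Chained into 1 loop(s):
  loop 1: 8 segments, perimeter = 10.6800
Total perimeter = 10.680


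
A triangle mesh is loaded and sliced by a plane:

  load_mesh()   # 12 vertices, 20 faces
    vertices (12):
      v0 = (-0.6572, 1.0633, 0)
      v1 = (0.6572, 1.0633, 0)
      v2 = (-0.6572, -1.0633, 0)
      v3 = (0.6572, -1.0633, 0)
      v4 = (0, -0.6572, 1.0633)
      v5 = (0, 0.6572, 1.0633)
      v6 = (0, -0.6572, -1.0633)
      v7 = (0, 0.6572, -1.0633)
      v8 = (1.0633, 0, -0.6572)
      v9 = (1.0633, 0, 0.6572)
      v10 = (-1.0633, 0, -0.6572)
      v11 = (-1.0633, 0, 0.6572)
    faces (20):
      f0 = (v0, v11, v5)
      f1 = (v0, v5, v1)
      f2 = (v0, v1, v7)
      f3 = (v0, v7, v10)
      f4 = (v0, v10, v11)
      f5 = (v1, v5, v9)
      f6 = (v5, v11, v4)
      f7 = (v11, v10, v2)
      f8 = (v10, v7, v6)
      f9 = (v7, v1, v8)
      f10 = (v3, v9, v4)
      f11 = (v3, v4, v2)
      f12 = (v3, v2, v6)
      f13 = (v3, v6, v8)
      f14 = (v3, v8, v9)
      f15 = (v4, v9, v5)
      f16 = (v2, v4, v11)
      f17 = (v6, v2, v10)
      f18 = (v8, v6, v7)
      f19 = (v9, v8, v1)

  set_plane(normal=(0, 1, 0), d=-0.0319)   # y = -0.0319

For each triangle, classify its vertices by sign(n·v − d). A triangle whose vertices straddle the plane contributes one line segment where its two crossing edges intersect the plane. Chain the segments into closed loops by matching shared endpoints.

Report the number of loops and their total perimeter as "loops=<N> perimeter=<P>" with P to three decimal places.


loops=1 perimeter=7.105

Straddling triangles (10 of 20):
  (v5,v11,v4) [++-] → (-1.01169, -0.0319, 0.676912)–(0, -0.0319, 1.0633)  len=1.0830
  (v11,v10,v2) [++-] → (-1.05112, -0.0319, -0.637483)–(-1.05112, -0.0319, 0.637483)  len=1.2750
  (v10,v7,v6) [++-] → (0, -0.0319, -1.0633)–(-1.01169, -0.0319, -0.676912)  len=1.0830
  (v3,v9,v4) [-+-] → (1.05112, -0.0319, 0.637483)–(1.01169, -0.0319, 0.676912)  len=0.0558
  (v3,v6,v8) [--+] → (1.01169, -0.0319, -0.676912)–(1.05112, -0.0319, -0.637483)  len=0.0558
  (v3,v8,v9) [-++] → (1.05112, -0.0319, -0.637483)–(1.05112, -0.0319, 0.637483)  len=1.2750
  (v4,v9,v5) [-++] → (1.01169, -0.0319, 0.676912)–(0, -0.0319, 1.0633)  len=1.0830
  (v2,v4,v11) [--+] → (-1.01169, -0.0319, 0.676912)–(-1.05112, -0.0319, 0.637483)  len=0.0558
  (v6,v2,v10) [--+] → (-1.05112, -0.0319, -0.637483)–(-1.01169, -0.0319, -0.676912)  len=0.0558
  (v8,v6,v7) [+-+] → (1.01169, -0.0319, -0.676912)–(0, -0.0319, -1.0633)  len=1.0830

Chained into 1 loop(s):
  loop 1: 10 segments, perimeter = 7.1048
Total perimeter = 7.105
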